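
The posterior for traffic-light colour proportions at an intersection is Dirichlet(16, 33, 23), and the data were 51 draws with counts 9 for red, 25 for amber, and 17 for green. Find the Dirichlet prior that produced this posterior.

Dirichlet(7, 8, 6)

For a Dirichlet(α) prior with multinomial counts c, the posterior is Dirichlet(α + c) componentwise.
Subtract each count from the matching posterior parameter: 16−9=7, 33−25=8, 23−17=6.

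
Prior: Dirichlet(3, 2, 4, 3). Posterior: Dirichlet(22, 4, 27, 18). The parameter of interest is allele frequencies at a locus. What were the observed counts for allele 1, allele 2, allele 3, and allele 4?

counts (19, 2, 23, 15)

For a Dirichlet(α) prior with multinomial counts c, the posterior is Dirichlet(α + c) componentwise.
Counts are posterior − prior componentwise: 22−3=19, 4−2=2, 27−4=23, 18−3=15.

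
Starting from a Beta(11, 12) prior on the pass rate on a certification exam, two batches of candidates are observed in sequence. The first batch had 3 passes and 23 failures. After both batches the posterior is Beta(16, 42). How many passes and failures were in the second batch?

Because Beta–binomial updating is additive in the counts, the combined data contributed (α_post−α_prior, β_post−β_prior) successes and failures.
Total across both batches: 16−11=5 passes, 42−12=30 failures.
Subtract the first batch: 5−3=2 passes and 30−23=7 failures.

2 passes and 7 failures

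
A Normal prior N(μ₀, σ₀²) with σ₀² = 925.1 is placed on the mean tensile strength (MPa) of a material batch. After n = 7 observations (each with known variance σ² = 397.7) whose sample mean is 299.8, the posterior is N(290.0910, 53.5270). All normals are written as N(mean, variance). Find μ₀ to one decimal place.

μ₀ = 132.0

The posterior mean is a precision-weighted average: μ_n = (τ₀μ₀ + τ_data·x̄)/(τ₀+τ_data), with τ₀=1/σ₀² and τ_data=n/σ².
Here τ₀ = 1/925.1 = 0.001081 and τ_data = 7/397.7 = 0.017601, so τ_n = 0.018682.
Rearranging for μ₀: μ₀ = (μ_n·τ_n − τ_data·x̄)/τ₀ = (290.0910·0.018682 − 0.017601·299.8) / 0.001081 = 0.142700/0.001081 ≈ 132.0.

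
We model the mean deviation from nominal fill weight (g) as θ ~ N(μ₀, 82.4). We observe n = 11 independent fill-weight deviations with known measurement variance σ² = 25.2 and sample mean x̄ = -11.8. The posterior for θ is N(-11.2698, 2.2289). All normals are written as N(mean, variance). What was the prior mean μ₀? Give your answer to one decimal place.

μ₀ = 7.8

With known observation variance, the Normal–Normal posterior has precision τ_n = τ₀ + n/σ² and mean μ_n = (τ₀μ₀ + (n/σ²)x̄)/τ_n.
Here τ₀ = 1/82.4 = 0.012136 and τ_data = 11/25.2 = 0.436508, so τ_n = 0.448644.
Rearranging for μ₀: μ₀ = (μ_n·τ_n − τ_data·x̄)/τ₀ = (-11.2698·0.448644 − 0.436508·-11.8) / 0.012136 = 0.094666/0.012136 ≈ 7.8.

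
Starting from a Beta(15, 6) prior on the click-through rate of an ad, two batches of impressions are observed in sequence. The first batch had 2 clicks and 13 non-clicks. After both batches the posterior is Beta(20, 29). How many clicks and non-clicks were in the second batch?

Sequential conjugate updates are equivalent to a single update on the pooled data, so total successes = posterior α − prior α and total failures = posterior β − prior β.
Total across both batches: 20−15=5 clicks, 29−6=23 non-clicks.
Subtract the first batch: 5−2=3 clicks and 23−13=10 non-clicks.

3 clicks and 10 non-clicks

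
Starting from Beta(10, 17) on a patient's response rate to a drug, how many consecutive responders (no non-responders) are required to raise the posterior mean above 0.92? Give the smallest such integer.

k = 186

After k responders and 0 non-responders the posterior is Beta(10+k, 17), with mean (10+k)/(10+17+k).
Set (10+k)/(27+k) > 0.92 and solve: k > (0.92·27 − 10)/(1 − 0.92) = 185.500.
The smallest integer exceeding 185.500 is 186, and checking k=186: (196)/(213) = 0.9202 > 0.92.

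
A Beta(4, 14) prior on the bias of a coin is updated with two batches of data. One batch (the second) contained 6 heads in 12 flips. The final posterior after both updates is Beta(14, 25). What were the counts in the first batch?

Sequential conjugate updates are equivalent to a single update on the pooled data, so total successes = posterior α − prior α and total failures = posterior β − prior β.
Total across both batches: 14−4=10 heads, 25−14=11 tails.
Subtract the second batch: 10−6=4 heads and 11−6=5 tails.

4 heads and 5 tails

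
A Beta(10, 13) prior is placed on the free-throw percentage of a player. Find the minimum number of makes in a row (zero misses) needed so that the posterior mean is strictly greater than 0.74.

k = 28

After k makes and 0 misses the posterior is Beta(10+k, 13), with mean (10+k)/(10+13+k).
Set (10+k)/(23+k) > 0.74 and solve: k > (0.74·23 − 10)/(1 − 0.74) = 27.000.
The smallest integer exceeding 27.000 is 28.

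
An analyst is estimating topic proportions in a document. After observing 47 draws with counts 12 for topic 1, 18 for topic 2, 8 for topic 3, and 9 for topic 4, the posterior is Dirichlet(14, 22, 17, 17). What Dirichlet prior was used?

For a Dirichlet(α) prior with multinomial counts c, the posterior is Dirichlet(α + c) componentwise.
Subtract each count from the matching posterior parameter: 14−12=2, 22−18=4, 17−8=9, 17−9=8.

Dirichlet(2, 4, 9, 8)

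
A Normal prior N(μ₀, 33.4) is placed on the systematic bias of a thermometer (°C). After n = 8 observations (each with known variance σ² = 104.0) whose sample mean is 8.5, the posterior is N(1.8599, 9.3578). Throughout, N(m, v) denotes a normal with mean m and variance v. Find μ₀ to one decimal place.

The posterior mean is a precision-weighted average: μ_n = (τ₀μ₀ + τ_data·x̄)/(τ₀+τ_data), with τ₀=1/σ₀² and τ_data=n/σ².
Here τ₀ = 1/33.4 = 0.029940 and τ_data = 8/104.0 = 0.076923, so τ_n = 0.106863.
Rearranging for μ₀: μ₀ = (μ_n·τ_n − τ_data·x̄)/τ₀ = (1.8599·0.106863 − 0.076923·8.5) / 0.029940 = -0.455091/0.029940 ≈ -15.2.

μ₀ = -15.2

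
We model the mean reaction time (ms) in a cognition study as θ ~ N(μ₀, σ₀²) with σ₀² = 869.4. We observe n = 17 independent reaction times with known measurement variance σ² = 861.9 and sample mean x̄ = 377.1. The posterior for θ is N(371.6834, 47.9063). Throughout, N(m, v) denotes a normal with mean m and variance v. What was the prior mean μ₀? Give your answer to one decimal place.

The posterior mean is a precision-weighted average: μ_n = (τ₀μ₀ + τ_data·x̄)/(τ₀+τ_data), with τ₀=1/σ₀² and τ_data=n/σ².
Here τ₀ = 1/869.4 = 0.001150 and τ_data = 17/861.9 = 0.019724, so τ_n = 0.020874.
Rearranging for μ₀: μ₀ = (μ_n·τ_n − τ_data·x̄)/τ₀ = (371.6834·0.020874 − 0.019724·377.1) / 0.001150 = 0.320599/0.001150 ≈ 278.8.

μ₀ = 278.8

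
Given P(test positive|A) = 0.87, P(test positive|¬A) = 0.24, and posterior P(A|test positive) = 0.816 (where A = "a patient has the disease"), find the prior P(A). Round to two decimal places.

P(A) = 0.55

In odds form, posterior odds = prior odds × likelihood ratio, so prior odds = posterior odds ÷ LR.
Posterior odds = 0.816/(1−0.816) = 4.4348. LR = 0.87/0.24 = 3.6250.
Prior odds = 4.4348/3.6250 = 1.2234, so P(A) = 1.2234/(1+1.2234) ≈ 0.55.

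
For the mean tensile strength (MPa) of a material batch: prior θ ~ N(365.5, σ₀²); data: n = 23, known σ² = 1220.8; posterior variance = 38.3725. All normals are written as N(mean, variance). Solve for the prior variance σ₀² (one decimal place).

σ₀² = 138.5

For the Normal–Normal model with known σ², precisions add: τ_n = τ₀ + n/σ².
So 1/σ₀² = 1/38.3725 − 23/1220.8 = 0.026060 − 0.018840 = 0.007220.
Hence σ₀² = 1/0.007220 ≈ 138.5.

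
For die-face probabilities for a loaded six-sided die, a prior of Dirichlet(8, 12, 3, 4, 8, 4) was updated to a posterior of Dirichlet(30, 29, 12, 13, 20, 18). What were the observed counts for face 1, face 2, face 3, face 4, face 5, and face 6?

For a Dirichlet(α) prior with multinomial counts c, the posterior is Dirichlet(α + c) componentwise.
Counts are posterior − prior componentwise: 30−8=22, 29−12=17, 12−3=9, 13−4=9, 20−8=12, 18−4=14.

counts (22, 17, 9, 9, 12, 14)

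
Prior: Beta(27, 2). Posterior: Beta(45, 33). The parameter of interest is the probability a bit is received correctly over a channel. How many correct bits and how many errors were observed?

18 correct bits and 31 errors

Under Beta–binomial conjugacy the posterior parameters are (α+s, β+f).
So s = 45 − 27 = 18 and f = 33 − 2 = 31.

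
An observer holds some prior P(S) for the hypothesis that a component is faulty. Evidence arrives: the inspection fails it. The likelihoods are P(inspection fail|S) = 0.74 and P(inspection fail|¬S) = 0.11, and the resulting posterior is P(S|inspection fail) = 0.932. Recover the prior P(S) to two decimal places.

Bayes' rule in odds form gives O(S|E) = O(S)·[P(E|S)/P(E|¬S)], hence O(S) = O(S|E)/LR.
Posterior odds = 0.932/(1−0.932) = 13.7059. LR = 0.74/0.11 = 6.7273.
Prior odds = 13.7059/6.7273 = 2.0374, so P(S) = 2.0374/(1+2.0374) ≈ 0.67.

P(S) = 0.67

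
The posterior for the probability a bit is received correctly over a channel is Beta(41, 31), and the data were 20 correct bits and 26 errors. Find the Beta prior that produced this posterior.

Beta is conjugate to the binomial likelihood: posterior = Beta(a+s, b+f).
So a = 41 − 20 = 21 and b = 31 − 26 = 5.

Beta(21, 5)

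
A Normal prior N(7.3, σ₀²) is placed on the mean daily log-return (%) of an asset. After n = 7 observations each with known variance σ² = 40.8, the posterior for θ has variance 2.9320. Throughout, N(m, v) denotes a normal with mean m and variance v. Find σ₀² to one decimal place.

Posterior precision equals prior precision plus data precision: 1/σ_n² = 1/σ₀² + n/σ².
So 1/σ₀² = 1/2.9320 − 7/40.8 = 0.341064 − 0.171569 = 0.169495.
Hence σ₀² = 1/0.169495 ≈ 5.9.

σ₀² = 5.9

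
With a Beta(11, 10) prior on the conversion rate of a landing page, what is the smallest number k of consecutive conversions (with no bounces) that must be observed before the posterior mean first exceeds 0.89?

k = 70

After k conversions and 0 bounces the posterior is Beta(11+k, 10), with mean (11+k)/(11+10+k).
Set (11+k)/(21+k) > 0.89 and solve: k > (0.89·21 − 11)/(1 − 0.89) = 69.909.
The smallest integer exceeding 69.909 is 70, and checking k=70: (81)/(91) = 0.8901 > 0.89.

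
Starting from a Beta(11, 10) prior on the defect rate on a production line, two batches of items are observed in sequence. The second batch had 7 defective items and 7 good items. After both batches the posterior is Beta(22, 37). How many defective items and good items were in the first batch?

Sequential conjugate updates are equivalent to a single update on the pooled data, so total successes = posterior α − prior α and total failures = posterior β − prior β.
Total across both batches: 22−11=11 defective items, 37−10=27 good items.
Subtract the second batch: 11−7=4 defective items and 27−7=20 good items.

4 defective items and 20 good items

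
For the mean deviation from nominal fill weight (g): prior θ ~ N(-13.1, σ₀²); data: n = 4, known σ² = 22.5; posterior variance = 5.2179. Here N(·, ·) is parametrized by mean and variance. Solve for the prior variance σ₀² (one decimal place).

Posterior precision equals prior precision plus data precision: 1/σ_n² = 1/σ₀² + n/σ².
So 1/σ₀² = 1/5.2179 − 4/22.5 = 0.191648 − 0.177778 = 0.013870.
Hence σ₀² = 1/0.013870 ≈ 72.1.

σ₀² = 72.1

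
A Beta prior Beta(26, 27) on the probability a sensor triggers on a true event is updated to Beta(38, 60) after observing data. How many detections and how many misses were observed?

Under Beta–binomial conjugacy the posterior parameters are (a+s, b+f).
Match parameters: s=38−26=12, f=60−27=33.

12 detections and 33 misses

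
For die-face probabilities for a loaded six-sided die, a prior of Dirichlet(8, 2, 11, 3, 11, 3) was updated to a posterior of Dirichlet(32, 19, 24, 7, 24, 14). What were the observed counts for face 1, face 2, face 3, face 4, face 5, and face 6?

counts (24, 17, 13, 4, 13, 11)

For a Dirichlet(α) prior with multinomial counts c, the posterior is Dirichlet(α + c) componentwise.
Counts are posterior − prior componentwise: 32−8=24, 19−2=17, 24−11=13, 7−3=4, 24−11=13, 14−3=11.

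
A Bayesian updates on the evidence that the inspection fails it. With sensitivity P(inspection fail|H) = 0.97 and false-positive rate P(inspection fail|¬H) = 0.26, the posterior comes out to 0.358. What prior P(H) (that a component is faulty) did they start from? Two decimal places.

P(H) = 0.13

In odds form, posterior odds = prior odds × likelihood ratio, so prior odds = posterior odds ÷ LR.
Posterior odds = 0.358/(1−0.358) = 0.5576. LR = 0.97/0.26 = 3.7308.
Prior odds = 0.5576/3.7308 = 0.1495, so P(H) = 0.1495/(1+0.1495) ≈ 0.13.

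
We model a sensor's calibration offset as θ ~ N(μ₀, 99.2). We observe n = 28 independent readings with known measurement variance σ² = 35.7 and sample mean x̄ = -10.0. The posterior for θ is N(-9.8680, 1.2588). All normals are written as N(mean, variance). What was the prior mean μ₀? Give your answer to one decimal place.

μ₀ = 0.4

The posterior mean is a precision-weighted average: μ_n = (τ₀μ₀ + τ_data·x̄)/(τ₀+τ_data), with τ₀=1/σ₀² and τ_data=n/σ².
Here τ₀ = 1/99.2 = 0.010081 and τ_data = 28/35.7 = 0.784314, so τ_n = 0.794395.
Rearranging for μ₀: μ₀ = (μ_n·τ_n − τ_data·x̄)/τ₀ = (-9.8680·0.794395 − 0.784314·-10.0) / 0.010081 = 0.004050/0.010081 ≈ 0.4.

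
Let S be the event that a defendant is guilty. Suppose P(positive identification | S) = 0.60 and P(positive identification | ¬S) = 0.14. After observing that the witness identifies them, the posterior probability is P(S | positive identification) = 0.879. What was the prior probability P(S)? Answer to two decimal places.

P(S) = 0.63

Bayes' rule in odds form gives O(S|E) = O(S)·[P(E|S)/P(E|¬S)], hence O(S) = O(S|E)/LR.
Posterior odds = 0.879/(1−0.879) = 7.2645. LR = 0.60/0.14 = 4.2857.
Prior odds = 7.2645/4.2857 = 1.6951, so P(S) = 1.6951/(1+1.6951) ≈ 0.63.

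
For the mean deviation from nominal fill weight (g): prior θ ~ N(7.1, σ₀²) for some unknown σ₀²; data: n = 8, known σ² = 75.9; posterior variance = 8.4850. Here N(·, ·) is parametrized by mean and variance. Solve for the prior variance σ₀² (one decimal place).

For the Normal–Normal model with known σ², precisions add: τ_n = τ₀ + n/σ².
So 1/σ₀² = 1/8.4850 − 8/75.9 = 0.117855 − 0.105402 = 0.012453.
Hence σ₀² = 1/0.012453 ≈ 80.3.

σ₀² = 80.3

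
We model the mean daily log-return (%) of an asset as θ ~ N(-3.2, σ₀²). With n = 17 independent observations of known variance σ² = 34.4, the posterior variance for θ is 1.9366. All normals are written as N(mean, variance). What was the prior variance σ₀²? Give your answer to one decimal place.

σ₀² = 45.1

For the Normal–Normal model with known σ², precisions add: τ_n = τ₀ + n/σ².
So 1/σ₀² = 1/1.9366 − 17/34.4 = 0.516369 − 0.494186 = 0.022183.
Hence σ₀² = 1/0.022183 ≈ 45.1.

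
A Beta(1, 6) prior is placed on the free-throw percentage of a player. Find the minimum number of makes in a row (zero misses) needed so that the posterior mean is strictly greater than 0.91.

k = 60

After k makes and 0 misses the posterior is Beta(1+k, 6), with mean (1+k)/(1+6+k).
Set (1+k)/(7+k) > 0.91 and solve: k > (0.91·7 − 1)/(1 − 0.91) = 59.667.
The smallest integer exceeding 59.667 is 60.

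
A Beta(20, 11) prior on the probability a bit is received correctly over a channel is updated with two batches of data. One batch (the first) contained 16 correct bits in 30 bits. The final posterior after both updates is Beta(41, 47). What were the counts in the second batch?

Sequential conjugate updates are equivalent to a single update on the pooled data, so total successes = posterior α − prior α and total failures = posterior β − prior β.
Total across both batches: 41−20=21 correct bits, 47−11=36 errors.
Subtract the first batch: 21−16=5 correct bits and 36−14=22 errors.

5 correct bits and 22 errors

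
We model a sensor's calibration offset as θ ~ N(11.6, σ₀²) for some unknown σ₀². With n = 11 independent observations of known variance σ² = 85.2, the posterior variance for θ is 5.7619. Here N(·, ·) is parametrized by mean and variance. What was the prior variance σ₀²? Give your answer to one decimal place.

σ₀² = 22.5

For the Normal–Normal model with known σ², precisions add: τ_n = τ₀ + n/σ².
So 1/σ₀² = 1/5.7619 − 11/85.2 = 0.173554 − 0.129108 = 0.044446.
Hence σ₀² = 1/0.044446 ≈ 22.5.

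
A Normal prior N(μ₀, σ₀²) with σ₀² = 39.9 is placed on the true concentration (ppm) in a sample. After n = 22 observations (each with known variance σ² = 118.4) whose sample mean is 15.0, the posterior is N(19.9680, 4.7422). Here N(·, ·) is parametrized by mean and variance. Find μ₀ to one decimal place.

The posterior mean is a precision-weighted average: μ_n = (τ₀μ₀ + τ_data·x̄)/(τ₀+τ_data), with τ₀=1/σ₀² and τ_data=n/σ².
Here τ₀ = 1/39.9 = 0.025063 and τ_data = 22/118.4 = 0.185811, so τ_n = 0.210874.
Rearranging for μ₀: μ₀ = (μ_n·τ_n − τ_data·x̄)/τ₀ = (19.9680·0.210874 − 0.185811·15.0) / 0.025063 = 1.423567/0.025063 ≈ 56.8.

μ₀ = 56.8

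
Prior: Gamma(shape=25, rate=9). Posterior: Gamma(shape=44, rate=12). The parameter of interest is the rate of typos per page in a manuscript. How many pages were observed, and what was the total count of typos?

n = 3 pages with total 19 typos

Gamma–Poisson conjugacy: posterior shape = α + Σxᵢ, posterior rate = β + n.
Matching: Σxᵢ = 44 − 25 = 19 and n = 12 − 9 = 3.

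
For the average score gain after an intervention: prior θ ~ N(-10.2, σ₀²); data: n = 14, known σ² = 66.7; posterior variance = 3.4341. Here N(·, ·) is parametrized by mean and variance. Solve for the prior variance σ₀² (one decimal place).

For the Normal–Normal model with known σ², precisions add: τ_n = τ₀ + n/σ².
So 1/σ₀² = 1/3.4341 − 14/66.7 = 0.291197 − 0.209895 = 0.081302.
Hence σ₀² = 1/0.081302 ≈ 12.3.

σ₀² = 12.3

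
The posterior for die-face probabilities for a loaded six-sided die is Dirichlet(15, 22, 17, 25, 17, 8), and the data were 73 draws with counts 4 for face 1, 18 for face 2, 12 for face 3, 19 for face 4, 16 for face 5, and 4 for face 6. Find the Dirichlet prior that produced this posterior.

For a Dirichlet(α) prior with multinomial counts c, the posterior is Dirichlet(α + c) componentwise.
Subtract each count from the matching posterior parameter: 15−4=11, 22−18=4, 17−12=5, 25−19=6, 17−16=1, 8−4=4.

Dirichlet(11, 4, 5, 6, 1, 4)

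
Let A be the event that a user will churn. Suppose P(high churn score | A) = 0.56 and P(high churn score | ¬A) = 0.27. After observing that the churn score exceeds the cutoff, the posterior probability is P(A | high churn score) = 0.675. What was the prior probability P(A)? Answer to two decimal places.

In odds form, posterior odds = prior odds × likelihood ratio, so prior odds = posterior odds ÷ LR.
Posterior odds = 0.675/(1−0.675) = 2.0769. LR = 0.56/0.27 = 2.0741.
Prior odds = 2.0769/2.0741 = 1.0013, so P(A) = 1.0013/(1+1.0013) ≈ 0.50.

P(A) = 0.50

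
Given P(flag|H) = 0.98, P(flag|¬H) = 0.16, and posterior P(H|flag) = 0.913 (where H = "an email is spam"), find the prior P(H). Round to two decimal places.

P(H) = 0.63

Bayes' rule in odds form gives O(H|E) = O(H)·[P(E|H)/P(E|¬H)], hence O(H) = O(H|E)/LR.
Posterior odds = 0.913/(1−0.913) = 10.4943. LR = 0.98/0.16 = 6.1250.
Prior odds = 10.4943/6.1250 = 1.7134, so P(H) = 1.7134/(1+1.7134) ≈ 0.63.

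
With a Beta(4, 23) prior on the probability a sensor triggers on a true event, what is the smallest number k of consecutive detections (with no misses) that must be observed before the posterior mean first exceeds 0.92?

After k detections and 0 misses the posterior is Beta(4+k, 23), with mean (4+k)/(4+23+k).
Set (4+k)/(27+k) > 0.92 and solve: k > (0.92·27 − 4)/(1 − 0.92) = 260.500.
The smallest integer exceeding 260.500 is 261.

k = 261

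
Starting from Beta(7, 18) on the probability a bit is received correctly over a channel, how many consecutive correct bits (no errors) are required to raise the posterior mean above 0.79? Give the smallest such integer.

k = 61

After k correct bits and 0 errors the posterior is Beta(7+k, 18), with mean (7+k)/(7+18+k).
Set (7+k)/(25+k) > 0.79 and solve: k > (0.79·25 − 7)/(1 − 0.79) = 60.714.
The smallest integer exceeding 60.714 is 61, and checking k=61: (68)/(86) = 0.7907 > 0.79.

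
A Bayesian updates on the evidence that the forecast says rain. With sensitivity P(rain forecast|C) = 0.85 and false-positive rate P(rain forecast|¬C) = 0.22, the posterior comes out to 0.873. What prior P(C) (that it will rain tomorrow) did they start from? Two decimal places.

P(C) = 0.64

Bayes' rule in odds form gives O(C|E) = O(C)·[P(E|C)/P(E|¬C)], hence O(C) = O(C|E)/LR.
Posterior odds = 0.873/(1−0.873) = 6.8740. LR = 0.85/0.22 = 3.8636.
Prior odds = 6.8740/3.8636 = 1.7792, so P(C) = 1.7792/(1+1.7792) ≈ 0.64.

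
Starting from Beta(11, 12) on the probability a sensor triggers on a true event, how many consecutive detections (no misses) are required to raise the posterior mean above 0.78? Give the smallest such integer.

After k detections and 0 misses the posterior is Beta(11+k, 12), with mean (11+k)/(11+12+k).
Set (11+k)/(23+k) > 0.78 and solve: k > (0.78·23 − 11)/(1 − 0.78) = 31.545.
The smallest integer exceeding 31.545 is 32.

k = 32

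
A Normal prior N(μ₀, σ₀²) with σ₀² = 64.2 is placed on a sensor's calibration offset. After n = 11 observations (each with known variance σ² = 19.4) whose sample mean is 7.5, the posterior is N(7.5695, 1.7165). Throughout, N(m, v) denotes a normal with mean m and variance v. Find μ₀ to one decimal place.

With known observation variance, the Normal–Normal posterior has precision τ_n = τ₀ + n/σ² and mean μ_n = (τ₀μ₀ + (n/σ²)x̄)/τ_n.
Here τ₀ = 1/64.2 = 0.015576 and τ_data = 11/19.4 = 0.567010, so τ_n = 0.582586.
Rearranging for μ₀: μ₀ = (μ_n·τ_n − τ_data·x̄)/τ₀ = (7.5695·0.582586 − 0.567010·7.5) / 0.015576 = 0.157310/0.015576 ≈ 10.1.

μ₀ = 10.1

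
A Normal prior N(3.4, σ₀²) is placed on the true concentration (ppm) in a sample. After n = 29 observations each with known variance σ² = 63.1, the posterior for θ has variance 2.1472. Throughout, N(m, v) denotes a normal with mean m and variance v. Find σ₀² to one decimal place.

For the Normal–Normal model with known σ², precisions add: τ_n = τ₀ + n/σ².
So 1/σ₀² = 1/2.1472 − 29/63.1 = 0.465723 − 0.459588 = 0.006135.
Hence σ₀² = 1/0.006135 ≈ 163.0.

σ₀² = 163.0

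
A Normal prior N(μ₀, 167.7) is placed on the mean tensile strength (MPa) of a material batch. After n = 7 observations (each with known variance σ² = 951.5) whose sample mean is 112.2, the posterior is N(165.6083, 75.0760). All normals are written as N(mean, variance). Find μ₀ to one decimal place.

μ₀ = 231.5

The posterior mean is a precision-weighted average: μ_n = (τ₀μ₀ + τ_data·x̄)/(τ₀+τ_data), with τ₀=1/σ₀² and τ_data=n/σ².
Here τ₀ = 1/167.7 = 0.005963 and τ_data = 7/951.5 = 0.007357, so τ_n = 0.013320.
Rearranging for μ₀: μ₀ = (μ_n·τ_n − τ_data·x̄)/τ₀ = (165.6083·0.013320 − 0.007357·112.2) / 0.005963 = 1.380447/0.005963 ≈ 231.5.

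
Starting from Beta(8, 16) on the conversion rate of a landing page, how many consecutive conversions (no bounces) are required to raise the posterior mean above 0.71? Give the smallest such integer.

After k conversions and 0 bounces the posterior is Beta(8+k, 16), with mean (8+k)/(8+16+k).
Set (8+k)/(24+k) > 0.71 and solve: k > (0.71·24 − 8)/(1 − 0.71) = 31.172.
The smallest integer exceeding 31.172 is 32, and checking k=32: (40)/(56) = 0.7143 > 0.71.

k = 32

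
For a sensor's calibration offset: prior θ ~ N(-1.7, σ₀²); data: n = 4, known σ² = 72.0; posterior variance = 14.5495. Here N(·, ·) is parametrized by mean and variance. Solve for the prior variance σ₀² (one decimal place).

Posterior precision equals prior precision plus data precision: 1/σ_n² = 1/σ₀² + n/σ².
So 1/σ₀² = 1/14.5495 − 4/72.0 = 0.068731 − 0.055556 = 0.013175.
Hence σ₀² = 1/0.013175 ≈ 75.9.

σ₀² = 75.9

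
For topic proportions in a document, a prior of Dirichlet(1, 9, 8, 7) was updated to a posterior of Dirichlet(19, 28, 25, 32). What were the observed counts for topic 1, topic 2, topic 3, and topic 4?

counts (18, 19, 17, 25)

For a Dirichlet(α) prior with multinomial counts c, the posterior is Dirichlet(α + c) componentwise.
Counts are posterior − prior componentwise: 19−1=18, 28−9=19, 25−8=17, 32−7=25.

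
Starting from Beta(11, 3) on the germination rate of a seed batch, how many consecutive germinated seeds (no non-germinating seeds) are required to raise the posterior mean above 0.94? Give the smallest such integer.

After k germinated seeds and 0 non-germinating seeds the posterior is Beta(11+k, 3), with mean (11+k)/(11+3+k).
Set (11+k)/(14+k) > 0.94 and solve: k > (0.94·14 − 11)/(1 − 0.94) = 36.000.
The smallest integer exceeding 36.000 is 37, and checking k=37: (48)/(51) = 0.9412 > 0.94.

k = 37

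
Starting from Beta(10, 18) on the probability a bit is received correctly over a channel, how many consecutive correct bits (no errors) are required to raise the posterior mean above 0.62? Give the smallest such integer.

k = 20

After k correct bits and 0 errors the posterior is Beta(10+k, 18), with mean (10+k)/(10+18+k).
Set (10+k)/(28+k) > 0.62 and solve: k > (0.62·28 − 10)/(1 − 0.62) = 19.368.
The smallest integer exceeding 19.368 is 20, and checking k=20: (30)/(48) = 0.6250 > 0.62.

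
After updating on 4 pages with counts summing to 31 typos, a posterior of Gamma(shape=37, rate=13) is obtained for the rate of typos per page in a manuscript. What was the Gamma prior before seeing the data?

Gamma(shape=6, rate=9)

A Gamma(α, β) prior (rate parametrization) on a Poisson rate with n observations summing to S gives posterior Gamma(α+S, β+n).
So α = 37 − 31 = 6 and β = 13 − 4 = 9.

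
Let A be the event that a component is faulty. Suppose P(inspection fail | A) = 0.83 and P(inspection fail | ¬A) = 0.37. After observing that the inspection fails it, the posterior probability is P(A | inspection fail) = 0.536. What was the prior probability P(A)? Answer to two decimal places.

P(A) = 0.34

Bayes' rule in odds form gives O(A|E) = O(A)·[P(E|A)/P(E|¬A)], hence O(A) = O(A|E)/LR.
Posterior odds = 0.536/(1−0.536) = 1.1552. LR = 0.83/0.37 = 2.2432.
Prior odds = 1.1552/2.2432 = 0.5150, so P(A) = 0.5150/(1+0.5150) ≈ 0.34.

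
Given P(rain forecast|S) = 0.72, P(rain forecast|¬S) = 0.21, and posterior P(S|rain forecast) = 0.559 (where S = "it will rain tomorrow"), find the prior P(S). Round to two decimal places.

P(S) = 0.27

In odds form, posterior odds = prior odds × likelihood ratio, so prior odds = posterior odds ÷ LR.
Posterior odds = 0.559/(1−0.559) = 1.2676. LR = 0.72/0.21 = 3.4286.
Prior odds = 1.2676/3.4286 = 0.3697, so P(S) = 0.3697/(1+0.3697) ≈ 0.27.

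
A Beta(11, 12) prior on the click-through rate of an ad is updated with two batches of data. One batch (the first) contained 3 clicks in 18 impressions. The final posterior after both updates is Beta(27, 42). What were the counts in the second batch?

13 clicks and 15 non-clicks

Because Beta–binomial updating is additive in the counts, the combined data contributed (α_post−α_prior, β_post−β_prior) successes and failures.
Total across both batches: 27−11=16 clicks, 42−12=30 non-clicks.
Subtract the first batch: 16−3=13 clicks and 30−15=15 non-clicks.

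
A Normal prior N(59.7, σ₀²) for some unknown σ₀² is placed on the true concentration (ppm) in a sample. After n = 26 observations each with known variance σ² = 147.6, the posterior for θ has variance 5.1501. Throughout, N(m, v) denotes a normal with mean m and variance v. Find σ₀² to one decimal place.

σ₀² = 55.5

Posterior precision equals prior precision plus data precision: 1/σ_n² = 1/σ₀² + n/σ².
So 1/σ₀² = 1/5.1501 − 26/147.6 = 0.194171 − 0.176152 = 0.018019.
Hence σ₀² = 1/0.018019 ≈ 55.5.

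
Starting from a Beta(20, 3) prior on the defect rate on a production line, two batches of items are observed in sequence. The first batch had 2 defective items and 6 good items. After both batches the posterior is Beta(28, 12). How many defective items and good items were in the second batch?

6 defective items and 3 good items

Because Beta–binomial updating is additive in the counts, the combined data contributed (α_post−α_prior, β_post−β_prior) successes and failures.
Total across both batches: 28−20=8 defective items, 12−3=9 good items.
Subtract the first batch: 8−2=6 defective items and 9−6=3 good items.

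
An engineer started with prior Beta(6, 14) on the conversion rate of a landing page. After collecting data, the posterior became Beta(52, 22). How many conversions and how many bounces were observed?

46 conversions and 8 bounces

Beta is conjugate to the binomial likelihood: posterior = Beta(α+s, β+f).
So s = 52 − 6 = 46 and f = 22 − 14 = 8.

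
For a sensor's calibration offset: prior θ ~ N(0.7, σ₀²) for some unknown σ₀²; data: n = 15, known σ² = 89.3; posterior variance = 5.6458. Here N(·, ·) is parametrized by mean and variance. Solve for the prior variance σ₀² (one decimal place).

For the Normal–Normal model with known σ², precisions add: τ_n = τ₀ + n/σ².
So 1/σ₀² = 1/5.6458 − 15/89.3 = 0.177123 − 0.167973 = 0.009150.
Hence σ₀² = 1/0.009150 ≈ 109.3.

σ₀² = 109.3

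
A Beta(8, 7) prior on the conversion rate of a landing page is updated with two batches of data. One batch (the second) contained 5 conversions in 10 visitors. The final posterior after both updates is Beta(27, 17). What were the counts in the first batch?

14 conversions and 5 bounces

Sequential conjugate updates are equivalent to a single update on the pooled data, so total successes = posterior α − prior α and total failures = posterior β − prior β.
Total across both batches: 27−8=19 conversions, 17−7=10 bounces.
Subtract the second batch: 19−5=14 conversions and 10−5=5 bounces.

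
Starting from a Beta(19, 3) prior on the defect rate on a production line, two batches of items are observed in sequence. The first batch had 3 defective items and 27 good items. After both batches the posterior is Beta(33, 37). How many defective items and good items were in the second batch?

Because Beta–binomial updating is additive in the counts, the combined data contributed (α_post−α_prior, β_post−β_prior) successes and failures.
Total across both batches: 33−19=14 defective items, 37−3=34 good items.
Subtract the first batch: 14−3=11 defective items and 34−27=7 good items.

11 defective items and 7 good items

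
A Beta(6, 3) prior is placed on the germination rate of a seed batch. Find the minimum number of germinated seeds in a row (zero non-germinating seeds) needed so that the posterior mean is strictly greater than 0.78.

After k germinated seeds and 0 non-germinating seeds the posterior is Beta(6+k, 3), with mean (6+k)/(6+3+k).
Set (6+k)/(9+k) > 0.78 and solve: k > (0.78·9 − 6)/(1 − 0.78) = 4.636.
The smallest integer exceeding 4.636 is 5, and checking k=5: (11)/(14) = 0.7857 > 0.78.

k = 5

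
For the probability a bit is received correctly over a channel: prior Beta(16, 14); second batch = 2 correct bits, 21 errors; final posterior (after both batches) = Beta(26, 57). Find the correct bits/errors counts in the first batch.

8 correct bits and 22 errors

Sequential conjugate updates are equivalent to a single update on the pooled data, so total successes = posterior α − prior α and total failures = posterior β − prior β.
Total across both batches: 26−16=10 correct bits, 57−14=43 errors.
Subtract the second batch: 10−2=8 correct bits and 43−21=22 errors.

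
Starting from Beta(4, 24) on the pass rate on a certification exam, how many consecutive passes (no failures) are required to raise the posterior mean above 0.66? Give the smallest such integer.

After k passes and 0 failures the posterior is Beta(4+k, 24), with mean (4+k)/(4+24+k).
Set (4+k)/(28+k) > 0.66 and solve: k > (0.66·28 − 4)/(1 − 0.66) = 42.588.
The smallest integer exceeding 42.588 is 43, and checking k=43: (47)/(71) = 0.6620 > 0.66.

k = 43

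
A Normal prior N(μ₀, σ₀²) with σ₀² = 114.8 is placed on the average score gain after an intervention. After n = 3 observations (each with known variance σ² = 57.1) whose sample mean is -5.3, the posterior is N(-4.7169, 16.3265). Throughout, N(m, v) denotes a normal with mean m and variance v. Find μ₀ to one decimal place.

μ₀ = -1.2

The posterior mean is a precision-weighted average: μ_n = (τ₀μ₀ + τ_data·x̄)/(τ₀+τ_data), with τ₀=1/σ₀² and τ_data=n/σ².
Here τ₀ = 1/114.8 = 0.008711 and τ_data = 3/57.1 = 0.052539, so τ_n = 0.061250.
Rearranging for μ₀: μ₀ = (μ_n·τ_n − τ_data·x̄)/τ₀ = (-4.7169·0.061250 − 0.052539·-5.3) / 0.008711 = -0.010453/0.008711 ≈ -1.2.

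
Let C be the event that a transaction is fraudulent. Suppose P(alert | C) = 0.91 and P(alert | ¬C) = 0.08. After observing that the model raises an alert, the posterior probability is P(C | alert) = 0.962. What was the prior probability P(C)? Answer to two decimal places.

Bayes' rule in odds form gives O(C|E) = O(C)·[P(E|C)/P(E|¬C)], hence O(C) = O(C|E)/LR.
Posterior odds = 0.962/(1−0.962) = 25.3158. LR = 0.91/0.08 = 11.3750.
Prior odds = 25.3158/11.3750 = 2.2256, so P(C) = 2.2256/(1+2.2256) ≈ 0.69.

P(C) = 0.69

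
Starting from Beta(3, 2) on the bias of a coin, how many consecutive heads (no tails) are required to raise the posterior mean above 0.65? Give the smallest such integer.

k = 1

After k heads and 0 tails the posterior is Beta(3+k, 2), with mean (3+k)/(3+2+k).
Set (3+k)/(5+k) > 0.65 and solve: k > (0.65·5 − 3)/(1 − 0.65) = 0.714.
The smallest integer exceeding 0.714 is 1.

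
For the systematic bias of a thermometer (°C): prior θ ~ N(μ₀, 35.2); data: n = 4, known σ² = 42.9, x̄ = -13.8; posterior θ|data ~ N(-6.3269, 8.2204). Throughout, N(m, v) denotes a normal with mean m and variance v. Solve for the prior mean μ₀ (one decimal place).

The posterior mean is a precision-weighted average: μ_n = (τ₀μ₀ + τ_data·x̄)/(τ₀+τ_data), with τ₀=1/σ₀² and τ_data=n/σ².
Here τ₀ = 1/35.2 = 0.028409 and τ_data = 4/42.9 = 0.093240, so τ_n = 0.121649.
Rearranging for μ₀: μ₀ = (μ_n·τ_n − τ_data·x̄)/τ₀ = (-6.3269·0.121649 − 0.093240·-13.8) / 0.028409 = 0.517051/0.028409 ≈ 18.2.

μ₀ = 18.2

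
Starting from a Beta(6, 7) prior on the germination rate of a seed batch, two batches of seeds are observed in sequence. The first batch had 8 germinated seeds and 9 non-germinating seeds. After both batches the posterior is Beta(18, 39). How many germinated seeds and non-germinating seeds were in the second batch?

Because Beta–binomial updating is additive in the counts, the combined data contributed (α_post−α_prior, β_post−β_prior) successes and failures.
Total across both batches: 18−6=12 germinated seeds, 39−7=32 non-germinating seeds.
Subtract the first batch: 12−8=4 germinated seeds and 32−9=23 non-germinating seeds.

4 germinated seeds and 23 non-germinating seeds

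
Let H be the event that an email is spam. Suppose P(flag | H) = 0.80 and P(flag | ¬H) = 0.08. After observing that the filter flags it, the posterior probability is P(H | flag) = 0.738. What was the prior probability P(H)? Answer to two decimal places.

In odds form, posterior odds = prior odds × likelihood ratio, so prior odds = posterior odds ÷ LR.
Posterior odds = 0.738/(1−0.738) = 2.8168. LR = 0.80/0.08 = 10.0000.
Prior odds = 2.8168/10.0000 = 0.2817, so P(H) = 0.2817/(1+0.2817) ≈ 0.22.

P(H) = 0.22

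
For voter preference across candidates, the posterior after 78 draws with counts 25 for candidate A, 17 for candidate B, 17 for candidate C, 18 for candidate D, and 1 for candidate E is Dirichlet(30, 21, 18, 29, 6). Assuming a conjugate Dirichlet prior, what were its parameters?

Dirichlet(5, 4, 1, 11, 5)

For a Dirichlet(α) prior with multinomial counts c, the posterior is Dirichlet(α + c) componentwise.
Subtract each count from the matching posterior parameter: 30−25=5, 21−17=4, 18−17=1, 29−18=11, 6−1=5.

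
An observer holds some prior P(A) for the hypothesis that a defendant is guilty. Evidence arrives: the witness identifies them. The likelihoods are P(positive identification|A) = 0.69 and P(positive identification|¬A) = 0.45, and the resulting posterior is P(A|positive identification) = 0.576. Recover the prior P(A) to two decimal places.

In odds form, posterior odds = prior odds × likelihood ratio, so prior odds = posterior odds ÷ LR.
Posterior odds = 0.576/(1−0.576) = 1.3585. LR = 0.69/0.45 = 1.5333.
Prior odds = 1.3585/1.5333 = 0.8860, so P(A) = 0.8860/(1+0.8860) ≈ 0.47.

P(A) = 0.47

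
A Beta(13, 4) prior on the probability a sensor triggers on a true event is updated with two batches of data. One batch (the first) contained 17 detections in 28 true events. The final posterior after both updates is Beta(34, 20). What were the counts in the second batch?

Because Beta–binomial updating is additive in the counts, the combined data contributed (α_post−α_prior, β_post−β_prior) successes and failures.
Total across both batches: 34−13=21 detections, 20−4=16 misses.
Subtract the first batch: 21−17=4 detections and 16−11=5 misses.

4 detections and 5 misses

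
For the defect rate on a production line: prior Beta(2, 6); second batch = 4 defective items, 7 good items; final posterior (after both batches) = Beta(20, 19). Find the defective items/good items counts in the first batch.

Because Beta–binomial updating is additive in the counts, the combined data contributed (α_post−α_prior, β_post−β_prior) successes and failures.
Total across both batches: 20−2=18 defective items, 19−6=13 good items.
Subtract the second batch: 18−4=14 defective items and 13−7=6 good items.

14 defective items and 6 good items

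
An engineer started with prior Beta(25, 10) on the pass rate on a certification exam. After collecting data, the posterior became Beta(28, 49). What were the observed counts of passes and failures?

Beta is conjugate to the binomial likelihood: posterior = Beta(α+s, β+f).
So s = 28 − 25 = 3 and f = 49 − 10 = 39.

3 passes and 39 failures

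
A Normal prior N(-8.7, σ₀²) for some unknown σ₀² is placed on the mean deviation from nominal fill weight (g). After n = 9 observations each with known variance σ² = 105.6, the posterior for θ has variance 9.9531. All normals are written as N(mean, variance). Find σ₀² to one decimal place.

Posterior precision equals prior precision plus data precision: 1/σ_n² = 1/σ₀² + n/σ².
So 1/σ₀² = 1/9.9531 − 9/105.6 = 0.100471 − 0.085227 = 0.015244.
Hence σ₀² = 1/0.015244 ≈ 65.6.

σ₀² = 65.6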